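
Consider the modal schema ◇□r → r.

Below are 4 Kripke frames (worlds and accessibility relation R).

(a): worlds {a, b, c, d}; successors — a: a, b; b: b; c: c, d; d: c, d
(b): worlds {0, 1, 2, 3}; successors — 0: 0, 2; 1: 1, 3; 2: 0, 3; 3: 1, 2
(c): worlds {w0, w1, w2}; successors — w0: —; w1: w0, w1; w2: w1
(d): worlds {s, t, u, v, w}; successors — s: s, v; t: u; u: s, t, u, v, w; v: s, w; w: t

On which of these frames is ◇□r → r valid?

Frame correspondent (Sahlqvist): ∀x ∀y (Rxy → Ryx) — i.e. symmetry.
(a): fails — Rab but not Rba.
(b): condition met.
(c): fails — Rw1w0 but not Rw0w1.
(d): fails — Ruv but not Rvu.

(b)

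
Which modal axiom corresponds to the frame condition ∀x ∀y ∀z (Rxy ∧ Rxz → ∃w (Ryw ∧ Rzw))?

The condition is convergence. The .2 schema ◇□ψ → □◇ψ defines it.
Suppose ◇□ψ→□◇ψ is valid. Take Rxy, Rxz and set V(ψ)={w : Ryw}. Then □ψ at y so ◇□ψ at x, so □◇ψ at x, so ◇ψ at z, giving w with Rzw and Ryw.

◇□ψ → □◇ψ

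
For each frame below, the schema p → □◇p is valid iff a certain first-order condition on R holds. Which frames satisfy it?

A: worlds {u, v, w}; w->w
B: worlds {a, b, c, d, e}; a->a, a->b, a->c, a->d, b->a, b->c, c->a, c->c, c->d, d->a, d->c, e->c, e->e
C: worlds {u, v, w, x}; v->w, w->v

A, C

Frame correspondent (Sahlqvist): ∀x ∀y (Rxy → Ryx) — i.e. symmetry.
A: satisfies the condition.
B: fails — Rbc but not Rcb.
C: satisfies the condition.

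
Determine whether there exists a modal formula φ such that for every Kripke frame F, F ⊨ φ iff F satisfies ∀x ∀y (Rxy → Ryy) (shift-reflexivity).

Yes: it is shift-reflexivity, defined by the T□ schema □(□q → q).
Suppose □(□q→q) is valid. Take Rxy and set V(q)={w : Ryw}. Then at y, □q holds; since □(□q→q) at x, □q→q at y, so q at y, i.e. Ryy.

Yes — defined by □(□q → q)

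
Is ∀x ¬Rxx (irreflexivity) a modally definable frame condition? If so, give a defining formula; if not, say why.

No — not modally definable

Any modally definable frame class is closed under surjective bounded morphisms.
The 5-cycle (worlds a,b,c,d,e with a→b→c→d→e→a) is irreflexive, and the map sending every world to a single reflexive point • is a surjective bounded morphism (forth: every edge maps to (•,•); back: every world has a successor). So any modal formula valid on the 5-cycle is also valid on the reflexive point, which is not irreflexive.
So the class is not modally definable.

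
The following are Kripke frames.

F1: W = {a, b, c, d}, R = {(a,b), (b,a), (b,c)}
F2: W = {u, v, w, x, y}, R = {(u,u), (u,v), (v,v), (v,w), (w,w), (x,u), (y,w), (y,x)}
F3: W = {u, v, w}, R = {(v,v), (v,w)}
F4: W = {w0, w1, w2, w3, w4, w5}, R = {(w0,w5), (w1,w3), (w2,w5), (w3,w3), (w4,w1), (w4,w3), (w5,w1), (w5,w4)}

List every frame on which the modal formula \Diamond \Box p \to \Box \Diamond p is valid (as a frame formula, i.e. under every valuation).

Frame correspondent (Sahlqvist): \forall x \forall y \forall z (Rxy \wedge Rxz \to \exists w (Ryw \wedge Rzw)) — i.e. convergence.
F1: fails — Rba and Rbc but a and c have no common successor.
F2: fails — Ryx and Ryw but x and w have no common successor.
F3: fails — Rvv and Rvw but v and w have no common successor.
F4: ✓.

F4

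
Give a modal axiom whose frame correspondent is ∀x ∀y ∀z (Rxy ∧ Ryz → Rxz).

□p → □□p

A defining formula is □p → □□p (the 4 axiom).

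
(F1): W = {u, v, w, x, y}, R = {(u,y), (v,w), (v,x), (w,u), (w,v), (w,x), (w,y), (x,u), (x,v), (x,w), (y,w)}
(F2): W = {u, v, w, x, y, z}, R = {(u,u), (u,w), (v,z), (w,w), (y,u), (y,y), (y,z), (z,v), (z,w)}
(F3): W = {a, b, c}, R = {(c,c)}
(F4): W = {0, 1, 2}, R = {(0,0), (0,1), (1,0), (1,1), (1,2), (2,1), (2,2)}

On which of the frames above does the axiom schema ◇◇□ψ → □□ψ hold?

(F3)

This is the axiom for a generalized confluence (Geach) condition; its first-order frame correspondent is ∀x ∀y ∀z ((xR²y ∧ xR²z) → ∃w (yRw ∧ z = w)).
(F1): fails — uR²w, uR²w but no t with wRt and w=t.
(F2): fails — uR²w, uR²u but no t with wRt and u=t.
(F3): holds.
(F4): fails — 0R²0, 0R²2 but no w with 0Rw and 2=w.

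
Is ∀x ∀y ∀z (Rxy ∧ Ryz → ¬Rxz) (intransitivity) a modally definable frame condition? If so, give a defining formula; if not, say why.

Not modally definable

Modal frame validity is preserved under surjective bounded morphisms.
The 7-cycle (worlds 0,1,2,3,4,5,6 with 0→1→2→3→4→5→6→0) is intransitive. Mapping every world to a single reflexive point • is a surjective bounded morphism; the reflexive point is not intransitive (R••∧R•• but R••).
So the class is not modally definable.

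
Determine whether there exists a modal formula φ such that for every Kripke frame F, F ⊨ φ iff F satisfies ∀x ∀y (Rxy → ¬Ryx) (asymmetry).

No — not modally definable

Modal frame validity is preserved under surjective bounded morphisms.
The 5-cycle (worlds w0,w1,w2,w3,w4 with w0→w1→w2→w3→w4→w0) is asymmetric. Mapping every world to a single reflexive point • is a surjective bounded morphism, and the reflexive point is not asymmetric (R•• but asymmetry requires ¬R••).
Hence asymmetry is not modally definable.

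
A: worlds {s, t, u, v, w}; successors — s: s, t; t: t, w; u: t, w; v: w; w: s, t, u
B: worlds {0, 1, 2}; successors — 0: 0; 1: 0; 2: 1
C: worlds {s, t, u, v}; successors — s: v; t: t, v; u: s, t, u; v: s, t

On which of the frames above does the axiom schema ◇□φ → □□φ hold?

This is the axiom for a generalized confluence (Geach) condition; its first-order frame correspondent is ∀x ∀y ∀z ((xRy ∧ xR²z) → ∃w (yRw ∧ z = w)).
A: fails — sRs, sR²w but no w* with sRw* and w=w*.
B: satisfies the condition.
C: fails — tRt, tR²s but no w with tRw and s=w.
Valid on: B.

B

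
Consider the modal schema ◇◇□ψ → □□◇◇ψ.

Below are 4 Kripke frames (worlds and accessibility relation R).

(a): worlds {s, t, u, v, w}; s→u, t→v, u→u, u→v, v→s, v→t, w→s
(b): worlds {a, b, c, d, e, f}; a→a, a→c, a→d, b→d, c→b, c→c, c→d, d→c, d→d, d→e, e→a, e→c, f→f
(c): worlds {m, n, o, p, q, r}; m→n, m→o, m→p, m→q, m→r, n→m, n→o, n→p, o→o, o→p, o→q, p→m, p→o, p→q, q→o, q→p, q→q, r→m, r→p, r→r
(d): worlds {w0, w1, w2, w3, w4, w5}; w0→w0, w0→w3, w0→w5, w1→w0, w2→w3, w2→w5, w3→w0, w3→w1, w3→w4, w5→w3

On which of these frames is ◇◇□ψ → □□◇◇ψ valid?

(b), (c)

Frame correspondent (Sahlqvist): ∀x ∀y ∀z ((xR²y ∧ xR²z) → ∃w (yRw ∧ zR²w)) — i.e. a generalized confluence (Geach) condition.
(a): fails — sR²v, sR²v but no w* with vRw* and vR²w*.
(b): condition met.
(c): condition met.
(d): fails — w0R²w0, w0R²w4 but no w with w0Rw and w4R²w.
Valid on: (b), (c).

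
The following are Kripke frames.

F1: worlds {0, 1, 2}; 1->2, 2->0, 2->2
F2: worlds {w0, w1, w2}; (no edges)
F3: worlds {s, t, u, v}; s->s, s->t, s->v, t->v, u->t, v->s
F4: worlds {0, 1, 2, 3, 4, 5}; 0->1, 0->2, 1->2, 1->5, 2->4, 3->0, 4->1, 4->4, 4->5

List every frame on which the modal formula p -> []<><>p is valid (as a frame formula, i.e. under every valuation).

F2

Frame correspondent (Sahlqvist): forall x forall z (xRz -> exists w (x = w & z R^2 w)) — i.e. a generalized confluence (Geach) condition.
F1: fails — 1R2 but no w with 1=w and 2R²w.
F2: holds.
F3: fails — uRt but no w with u=w and tR²w.
F4: fails — 0R1 but no w with 0=w and 1R²w.
Valid on: F2.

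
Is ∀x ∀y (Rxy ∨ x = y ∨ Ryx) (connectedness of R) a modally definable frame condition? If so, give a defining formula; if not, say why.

Modal frame validity is preserved under disjoint unions.
Take 2 disjoint single-world reflexive frames: each is trivially connected, but their disjoint union has 2 worlds with no edge between distinct components, so it is not connected.
Hence connectedness of R is not modally definable.

No — not modally definable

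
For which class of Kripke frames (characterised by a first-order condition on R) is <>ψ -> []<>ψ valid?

the Euclidean property

Suppose ◇ψ→□◇ψ is valid. Take Rxy, Rxz and set V(ψ)={y}. Then ◇ψ at x, so □◇ψ at x, so ◇ψ at z, so some w with Rzw has ψ; w=y, i.e. Rzy. By symmetry of the argument, Ryz.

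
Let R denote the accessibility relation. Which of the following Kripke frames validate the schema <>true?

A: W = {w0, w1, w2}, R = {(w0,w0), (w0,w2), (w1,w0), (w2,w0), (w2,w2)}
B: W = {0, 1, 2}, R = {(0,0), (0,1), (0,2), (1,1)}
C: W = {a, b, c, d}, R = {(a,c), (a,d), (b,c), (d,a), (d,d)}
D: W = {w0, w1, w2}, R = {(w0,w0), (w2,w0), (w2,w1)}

Frame correspondent (Sahlqvist): forall x exists y Rxy — i.e. seriality.
A: ✓.
B: fails — world 2 has no successor.
C: fails — world c has no successor.
D: fails — world w1 has no successor.
Valid on: A.

A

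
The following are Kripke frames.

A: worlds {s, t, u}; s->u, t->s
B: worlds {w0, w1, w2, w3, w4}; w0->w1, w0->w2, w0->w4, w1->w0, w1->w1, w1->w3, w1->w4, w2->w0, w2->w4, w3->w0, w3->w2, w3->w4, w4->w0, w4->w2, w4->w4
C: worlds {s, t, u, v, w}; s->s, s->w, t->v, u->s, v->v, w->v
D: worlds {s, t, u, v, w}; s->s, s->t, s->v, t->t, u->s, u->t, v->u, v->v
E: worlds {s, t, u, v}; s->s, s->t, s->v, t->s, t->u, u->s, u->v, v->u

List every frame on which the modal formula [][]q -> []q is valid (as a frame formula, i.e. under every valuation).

B, C, D

The schema corresponds to density: forall x forall y (Rxy -> exists z (Rxz & Rzy)).
A: fails — Rsu but no z with Rsz and Rzu.
B: condition met.
C: condition met.
D: condition met.
E: fails — Rvu but no z with Rvz and Rzu.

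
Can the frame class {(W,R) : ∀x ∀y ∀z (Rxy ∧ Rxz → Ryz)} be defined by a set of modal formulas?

This is a Sahlqvist condition; the 5 axiom ◇p → □◇p defines it.
Suppose ◇p→□◇p is valid. Take Rxy, Rxz and set V(p)={y}. Then ◇p at x, so □◇p at x, so ◇p at z, so some w with Rzw has p; w=y, i.e. Rzy. By symmetry of the argument, Ryz.

Definable; ◇p → □◇p defines it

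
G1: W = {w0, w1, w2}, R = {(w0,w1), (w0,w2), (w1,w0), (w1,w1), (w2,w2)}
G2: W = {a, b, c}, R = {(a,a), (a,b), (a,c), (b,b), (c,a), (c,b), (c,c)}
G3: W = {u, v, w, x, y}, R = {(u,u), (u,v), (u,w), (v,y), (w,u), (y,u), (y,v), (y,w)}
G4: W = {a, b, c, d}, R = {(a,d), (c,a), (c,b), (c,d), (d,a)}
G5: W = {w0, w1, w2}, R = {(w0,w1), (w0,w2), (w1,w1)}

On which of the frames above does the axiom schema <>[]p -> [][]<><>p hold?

G2

Frame correspondent (Sahlqvist): forall x forall y forall z ((xRy & x R^2 z) -> exists w (yRw & z R^2 w)) — i.e. a generalized confluence (Geach) condition.
G1: fails — w0Rw1, w0R²w2 but no w with w1Rw and w2R²w.
G2: condition met.
G3: fails — uRv, uR²v but no t with vRt and vR²t.
G4: fails — cRa, cR²a but no w with aRw and aR²w.
G5: fails — w0Rw2, w0R²w1 but no w with w2Rw and w1R²w.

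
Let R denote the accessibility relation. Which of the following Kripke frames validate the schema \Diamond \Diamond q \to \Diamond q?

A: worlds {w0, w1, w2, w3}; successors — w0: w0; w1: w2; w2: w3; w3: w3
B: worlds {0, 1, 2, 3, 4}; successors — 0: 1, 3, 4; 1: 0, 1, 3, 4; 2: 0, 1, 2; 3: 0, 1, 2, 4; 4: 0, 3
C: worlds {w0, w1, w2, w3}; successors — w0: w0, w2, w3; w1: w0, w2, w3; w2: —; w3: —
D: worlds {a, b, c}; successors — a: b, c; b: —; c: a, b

Frame correspondent (Sahlqvist): \forall x \forall y \forall z (Rxy \wedge Ryz \to Rxz) — i.e. transitivity.
A: fails — Rw1w2 and Rw2w3 but not Rw1w3.
B: fails — R34 and R43 but not R33.
C: satisfies the condition.
D: fails — Rac and Rca but not Raa.
Valid on: C.

C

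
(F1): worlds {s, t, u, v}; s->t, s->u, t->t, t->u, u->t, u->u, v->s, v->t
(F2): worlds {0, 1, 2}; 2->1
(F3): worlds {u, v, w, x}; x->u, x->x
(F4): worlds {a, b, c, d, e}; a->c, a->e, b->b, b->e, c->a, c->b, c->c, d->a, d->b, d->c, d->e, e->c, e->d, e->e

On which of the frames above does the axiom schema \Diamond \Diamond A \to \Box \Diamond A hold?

(F1), (F2)

Frame correspondent (Sahlqvist): \forall x \forall y \forall z ((x R^2 y \wedge xRz) \to \exists w (y = w \wedge zRw)) — i.e. a generalized confluence (Geach) condition.
(F1): condition met.
(F2): condition met.
(F3): fails — xR²u, xRu but no t with u=t and uRt.
(F4): fails — aR²a, aRe but no w with a=w and eRw.
Valid on: (F1), (F2).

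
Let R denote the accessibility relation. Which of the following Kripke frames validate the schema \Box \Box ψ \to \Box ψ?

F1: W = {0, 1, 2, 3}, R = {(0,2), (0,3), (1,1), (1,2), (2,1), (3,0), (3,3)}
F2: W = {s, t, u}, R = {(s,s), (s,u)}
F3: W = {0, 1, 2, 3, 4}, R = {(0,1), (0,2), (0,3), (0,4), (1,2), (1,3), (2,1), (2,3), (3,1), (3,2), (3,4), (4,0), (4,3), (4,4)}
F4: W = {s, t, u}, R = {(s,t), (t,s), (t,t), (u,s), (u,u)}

F2, F3, F4

Frame correspondent (Sahlqvist): \forall x \forall y (Rxy \to \exists z (Rxz \wedge Rzy)) — i.e. density.
F1: fails — R02 but no z with R0z and Rz2.
F2: satisfies the condition.
F3: satisfies the condition.
F4: satisfies the condition.
Valid on: F2, F3, F4.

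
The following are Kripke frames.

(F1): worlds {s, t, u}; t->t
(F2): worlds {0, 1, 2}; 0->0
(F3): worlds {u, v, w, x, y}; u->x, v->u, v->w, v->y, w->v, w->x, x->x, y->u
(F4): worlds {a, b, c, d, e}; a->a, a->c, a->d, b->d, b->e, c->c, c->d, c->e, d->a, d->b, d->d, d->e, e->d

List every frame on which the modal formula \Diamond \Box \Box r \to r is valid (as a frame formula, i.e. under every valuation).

(F1), (F2)

The schema corresponds to a generalized confluence (Geach) condition: \forall x \forall y (xRy \to \exists w (y R^2 w \wedge x = w)).
(F1): ✓.
(F2): ✓.
(F3): fails — uRx but no t with xR²t and u=t.
(F4): fails — cRe but no w with eR²w and c=w.
Valid on: (F1), (F2).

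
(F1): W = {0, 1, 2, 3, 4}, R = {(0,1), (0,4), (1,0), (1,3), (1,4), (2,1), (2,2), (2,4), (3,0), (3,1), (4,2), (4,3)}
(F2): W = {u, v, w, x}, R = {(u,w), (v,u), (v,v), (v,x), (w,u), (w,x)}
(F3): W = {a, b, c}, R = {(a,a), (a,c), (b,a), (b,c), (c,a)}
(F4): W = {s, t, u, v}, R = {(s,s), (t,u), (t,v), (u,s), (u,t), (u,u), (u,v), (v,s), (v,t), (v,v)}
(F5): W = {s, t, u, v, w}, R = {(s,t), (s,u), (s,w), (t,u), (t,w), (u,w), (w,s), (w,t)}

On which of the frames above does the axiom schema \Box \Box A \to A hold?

The schema corresponds to a generalized confluence (Geach) condition: \forall x \exists w (x R^2 w \wedge x = w).
(F1): condition met.
(F2): fails — at x but no t with xR²t and x=t.
(F3): fails — at b but no w with bR²w and b=w.
(F4): condition met.
(F5): fails — at u but no w* with uR²w* and u=w*.
Valid on: (F1), (F4).

(F1), (F4)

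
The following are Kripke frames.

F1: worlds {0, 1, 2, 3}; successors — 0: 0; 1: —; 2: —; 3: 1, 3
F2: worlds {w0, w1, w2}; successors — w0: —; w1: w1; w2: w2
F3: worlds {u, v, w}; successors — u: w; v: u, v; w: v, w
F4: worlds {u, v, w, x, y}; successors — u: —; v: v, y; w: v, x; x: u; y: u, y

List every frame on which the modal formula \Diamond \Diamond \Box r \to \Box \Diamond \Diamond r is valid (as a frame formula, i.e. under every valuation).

This is the axiom for a generalized confluence (Geach) condition; its first-order frame correspondent is \forall x \forall y \forall z ((x R^2 y \wedge xRz) \to \exists w (yRw \wedge z R^2 w)).
F1: fails — 3R²1, 3R1 but no w with 1Rw and 1R²w.
F2: ✓.
F3: ✓.
F4: fails — vR²u, vRv but no t with uRt and vR²t.
Valid on: F2, F3.

F2, F3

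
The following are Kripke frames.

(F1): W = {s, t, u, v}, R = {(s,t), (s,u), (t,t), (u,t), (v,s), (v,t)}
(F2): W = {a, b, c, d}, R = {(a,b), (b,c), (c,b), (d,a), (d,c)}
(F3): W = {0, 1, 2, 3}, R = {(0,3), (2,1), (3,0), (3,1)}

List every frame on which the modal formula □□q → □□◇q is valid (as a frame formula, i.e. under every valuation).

The schema corresponds to a generalized confluence (Geach) condition: ∀x ∀z (xR²z → ∃w (xR²w ∧ zRw)).
(F1): holds.
(F2): fails — aR²c but no w with aR²w and cRw.
(F3): fails — 0R²0 but no w with 0R²w and 0Rw.
Valid on: (F1).

(F1)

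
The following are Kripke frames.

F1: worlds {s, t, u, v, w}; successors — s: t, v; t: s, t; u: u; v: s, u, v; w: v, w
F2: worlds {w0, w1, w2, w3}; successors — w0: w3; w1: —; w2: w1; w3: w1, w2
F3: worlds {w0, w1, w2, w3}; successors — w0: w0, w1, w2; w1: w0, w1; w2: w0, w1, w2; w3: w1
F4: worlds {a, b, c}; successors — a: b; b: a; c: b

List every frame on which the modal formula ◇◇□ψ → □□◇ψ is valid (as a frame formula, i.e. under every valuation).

The schema corresponds to a generalized confluence (Geach) condition: ∀x ∀y ∀z ((xR²y ∧ xR²z) → ∃w (yRw ∧ zRw)).
F1: fails — sR²s, sR²u but no w* with sRw* and uRw*.
F2: fails — w0R²w1, w0R²w1 but no w with w1Rw and w1Rw.
F3: satisfies the condition.
F4: satisfies the condition.

F3, F4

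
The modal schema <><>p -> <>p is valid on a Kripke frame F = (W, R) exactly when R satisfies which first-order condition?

This schema is equivalent to the 4 axiom □p → □□p.
Its frame correspondent is transitivity — forall x forall y forall z (Rxy & Ryz -> Rxz).

Transitivity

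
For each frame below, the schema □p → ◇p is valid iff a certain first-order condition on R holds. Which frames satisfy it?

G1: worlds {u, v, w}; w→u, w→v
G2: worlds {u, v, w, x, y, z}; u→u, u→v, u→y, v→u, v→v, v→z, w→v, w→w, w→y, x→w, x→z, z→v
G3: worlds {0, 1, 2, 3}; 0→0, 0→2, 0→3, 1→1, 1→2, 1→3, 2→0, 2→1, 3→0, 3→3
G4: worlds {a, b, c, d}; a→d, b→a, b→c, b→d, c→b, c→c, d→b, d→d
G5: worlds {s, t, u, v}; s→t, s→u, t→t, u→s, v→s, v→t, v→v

Frame correspondent (Sahlqvist): ∀x ∃y Rxy — i.e. seriality.
G1: fails — world u has no successor.
G2: fails — world y has no successor.
G3: holds.
G4: holds.
G5: holds.
Valid on: G3, G4, G5.

G3, G4, G5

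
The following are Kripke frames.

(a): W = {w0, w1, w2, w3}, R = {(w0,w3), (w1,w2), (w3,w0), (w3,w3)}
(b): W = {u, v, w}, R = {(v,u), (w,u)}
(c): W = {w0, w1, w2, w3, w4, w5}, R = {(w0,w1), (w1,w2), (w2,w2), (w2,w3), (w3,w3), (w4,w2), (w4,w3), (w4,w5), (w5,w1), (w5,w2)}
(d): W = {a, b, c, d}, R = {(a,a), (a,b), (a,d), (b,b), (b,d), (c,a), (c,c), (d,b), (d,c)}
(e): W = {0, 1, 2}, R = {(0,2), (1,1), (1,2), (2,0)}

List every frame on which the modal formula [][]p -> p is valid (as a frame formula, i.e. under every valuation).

This is the axiom for a generalized confluence (Geach) condition; its first-order frame correspondent is forall x exists w (x R^2 w & x = w).
(a): fails — at w1 but no w with w1R²w and w1=w.
(b): fails — at u but no t with uR²t and u=t.
(c): fails — at w0 but no w with w0R²w and w0=w.
(d): condition met.
(e): condition met.
Valid on: (d), (e).

(d), (e)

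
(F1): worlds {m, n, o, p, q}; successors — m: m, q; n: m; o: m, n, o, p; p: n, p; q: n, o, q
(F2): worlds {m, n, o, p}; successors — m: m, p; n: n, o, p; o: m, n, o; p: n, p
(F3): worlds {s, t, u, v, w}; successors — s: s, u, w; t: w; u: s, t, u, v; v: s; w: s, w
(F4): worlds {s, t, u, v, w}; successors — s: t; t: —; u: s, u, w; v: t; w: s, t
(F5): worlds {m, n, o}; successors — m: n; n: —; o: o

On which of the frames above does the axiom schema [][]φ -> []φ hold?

This is the axiom for density; its first-order frame correspondent is forall x forall y (Rxy -> exists z (Rxz & Rzy)).
(F1): satisfies the condition.
(F2): satisfies the condition.
(F3): satisfies the condition.
(F4): fails — Rvt but no z with Rvz and Rzt.
(F5): fails — Rmn but no z with Rmz and Rzn.

(F1), (F2), (F3)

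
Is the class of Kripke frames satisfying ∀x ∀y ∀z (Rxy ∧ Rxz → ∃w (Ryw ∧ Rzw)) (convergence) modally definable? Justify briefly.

Yes, by ◇□r → □◇r

Yes: it is convergence, defined by the .2 schema ◇□r → □◇r.
Suppose ◇□r→□◇r is valid. Take Rxy, Rxz and set V(r)={w : Ryw}. Then □r at y so ◇□r at x, so □◇r at x, so ◇r at z, giving w with Rzw and Ryw.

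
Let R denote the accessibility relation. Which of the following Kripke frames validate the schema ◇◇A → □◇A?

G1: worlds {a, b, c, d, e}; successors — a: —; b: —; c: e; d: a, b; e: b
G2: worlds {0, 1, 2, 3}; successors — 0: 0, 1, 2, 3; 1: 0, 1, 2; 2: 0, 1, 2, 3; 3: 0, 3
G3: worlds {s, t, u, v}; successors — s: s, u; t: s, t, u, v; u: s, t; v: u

The schema corresponds to a generalized confluence (Geach) condition: ∀x ∀y ∀z ((xR²y ∧ xRz) → ∃w (y = w ∧ zRw)).
G1: holds.
G2: fails — 0R²1, 0R3 but no w with 1=w and 3Rw.
G3: fails — sR²t, sRs but no w with t=w and sRw.

G1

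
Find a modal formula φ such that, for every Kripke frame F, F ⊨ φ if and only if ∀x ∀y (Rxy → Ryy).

A defining formula is □(□s → s) (the T□ axiom).
Suppose □(□s→s) is valid. Take Rxy and set V(s)={w : Ryw}. Then at y, □s holds; since □(□s→s) at x, □s→s at y, so s at y, i.e. Ryy.

□(□s → s)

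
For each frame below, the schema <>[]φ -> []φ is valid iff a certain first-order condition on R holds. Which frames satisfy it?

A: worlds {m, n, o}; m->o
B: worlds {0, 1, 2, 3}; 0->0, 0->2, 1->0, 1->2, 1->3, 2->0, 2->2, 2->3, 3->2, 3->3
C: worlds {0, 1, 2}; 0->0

This is the axiom for the Euclidean property; its first-order frame correspondent is forall x forall y forall z (Rxy & Rxz -> Ryz).
A: fails — Rmo and Rmo but not Roo.
B: fails — R10 and R13 but not R03.
C: holds.
Valid on: C.

C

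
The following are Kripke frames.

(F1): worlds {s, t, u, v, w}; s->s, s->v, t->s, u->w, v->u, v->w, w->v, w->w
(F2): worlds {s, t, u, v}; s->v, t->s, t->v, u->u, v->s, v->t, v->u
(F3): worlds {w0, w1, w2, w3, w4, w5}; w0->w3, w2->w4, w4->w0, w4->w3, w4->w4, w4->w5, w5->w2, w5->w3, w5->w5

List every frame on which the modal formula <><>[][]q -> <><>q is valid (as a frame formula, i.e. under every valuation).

(F1), (F2)

The schema corresponds to a generalized confluence (Geach) condition: forall x forall y (x R^2 y -> exists w (y R^2 w & x R^2 w)).
(F1): holds.
(F2): holds.
(F3): fails — w2R²w0 but no w with w0R²w and w2R²w.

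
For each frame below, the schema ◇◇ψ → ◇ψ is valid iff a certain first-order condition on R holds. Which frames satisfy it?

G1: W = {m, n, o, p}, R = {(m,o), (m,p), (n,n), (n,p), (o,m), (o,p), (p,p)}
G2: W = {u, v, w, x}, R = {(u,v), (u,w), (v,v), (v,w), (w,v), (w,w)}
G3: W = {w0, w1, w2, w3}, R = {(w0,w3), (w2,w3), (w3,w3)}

G2, G3

The schema corresponds to transitivity: ∀x ∀y ∀z (Rxy ∧ Ryz → Rxz).
G1: fails — Rom and Rmo but not Roo.
G2: satisfies the condition.
G3: satisfies the condition.
Valid on: G2, G3.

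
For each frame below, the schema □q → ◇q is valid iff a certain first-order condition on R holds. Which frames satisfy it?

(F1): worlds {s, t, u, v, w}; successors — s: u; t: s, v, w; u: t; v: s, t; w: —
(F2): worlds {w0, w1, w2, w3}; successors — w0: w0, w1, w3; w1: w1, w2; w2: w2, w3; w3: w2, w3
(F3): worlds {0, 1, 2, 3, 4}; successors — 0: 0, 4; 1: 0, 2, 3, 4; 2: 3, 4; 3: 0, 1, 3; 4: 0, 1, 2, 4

The schema corresponds to seriality: ∀x ∃y Rxy.
(F1): fails — world w has no successor.
(F2): holds.
(F3): holds.
Valid on: (F2), (F3).

(F2), (F3)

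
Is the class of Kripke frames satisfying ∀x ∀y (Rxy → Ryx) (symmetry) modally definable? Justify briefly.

Yes, by p → □◇p

The condition is symmetry. A defining modal formula is p → □◇p.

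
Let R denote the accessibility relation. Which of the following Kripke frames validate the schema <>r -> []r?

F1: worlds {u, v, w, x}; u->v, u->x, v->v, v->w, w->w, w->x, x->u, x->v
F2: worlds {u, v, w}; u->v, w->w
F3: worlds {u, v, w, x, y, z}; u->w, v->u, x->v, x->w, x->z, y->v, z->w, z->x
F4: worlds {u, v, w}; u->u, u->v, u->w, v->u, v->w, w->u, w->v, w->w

F2

Frame correspondent (Sahlqvist): forall x forall y forall z (Rxy & Rxz -> y = z) — i.e. partial functionality.
F1: fails — u sees both v and x.
F2: satisfies the condition.
F3: fails — x sees both v and w.
F4: fails — u sees both u and v.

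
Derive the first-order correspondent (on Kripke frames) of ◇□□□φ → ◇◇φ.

∀x ∀y (xRy → ∃w (yR³w ∧ xR²w))

This is a Sahlqvist (Geach-type) schema ◇^1□^3φ → □^0◇^2φ.
First-order correspondent: ∀x ∀y (xRy → ∃w (yR³w ∧ xR²w)).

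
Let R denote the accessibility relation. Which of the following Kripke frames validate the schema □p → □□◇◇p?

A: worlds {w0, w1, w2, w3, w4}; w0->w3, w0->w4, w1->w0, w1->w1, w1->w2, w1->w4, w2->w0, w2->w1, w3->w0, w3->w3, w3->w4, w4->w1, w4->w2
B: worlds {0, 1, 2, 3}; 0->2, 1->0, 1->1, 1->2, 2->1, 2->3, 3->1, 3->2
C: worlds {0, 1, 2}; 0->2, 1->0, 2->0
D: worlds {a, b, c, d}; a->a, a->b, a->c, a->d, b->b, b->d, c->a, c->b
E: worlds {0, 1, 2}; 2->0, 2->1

A, B, E

The schema corresponds to a generalized confluence (Geach) condition: ∀x ∀z (xR²z → ∃w (xRw ∧ zR²w)).
A: holds.
B: holds.
C: fails — 0R²0 but no w with 0Rw and 0R²w.
D: fails — aR²d but no w with aRw and dR²w.
E: holds.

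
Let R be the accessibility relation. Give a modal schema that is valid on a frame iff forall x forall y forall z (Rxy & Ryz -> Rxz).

A defining formula is □r → □□r (the 4 axiom).

□r → □□r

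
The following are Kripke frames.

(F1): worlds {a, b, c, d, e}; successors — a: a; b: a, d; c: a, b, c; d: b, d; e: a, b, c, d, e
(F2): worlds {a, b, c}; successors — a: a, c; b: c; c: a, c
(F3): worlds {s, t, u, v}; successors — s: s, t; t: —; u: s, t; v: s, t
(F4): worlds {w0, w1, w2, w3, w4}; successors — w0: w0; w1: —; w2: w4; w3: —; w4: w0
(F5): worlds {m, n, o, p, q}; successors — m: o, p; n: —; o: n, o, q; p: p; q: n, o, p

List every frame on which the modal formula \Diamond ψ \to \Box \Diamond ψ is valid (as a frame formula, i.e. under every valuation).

This is the axiom for the Euclidean property; its first-order frame correspondent is \forall x \forall y \forall z (Rxy \wedge Rxz \to Ryz).
(F1): fails — Rba and Rbd but not Rad.
(F2): ✓.
(F3): fails — Rst and Rss but not Rts.
(F4): fails — Rw2w4 and Rw2w4 but not Rw4w4.
(F5): fails — Rmo and Rmp but not Rop.
Valid on: (F2).

(F2)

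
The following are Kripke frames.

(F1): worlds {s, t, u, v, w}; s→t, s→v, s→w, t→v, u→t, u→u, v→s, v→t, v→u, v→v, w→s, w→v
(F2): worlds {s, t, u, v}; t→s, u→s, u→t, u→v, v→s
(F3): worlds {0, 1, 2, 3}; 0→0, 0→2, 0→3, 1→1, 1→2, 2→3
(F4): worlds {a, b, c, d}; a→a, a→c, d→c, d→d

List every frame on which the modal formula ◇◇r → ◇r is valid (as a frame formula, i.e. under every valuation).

Frame correspondent (Sahlqvist): ∀x ∀y ∀z (Rxy ∧ Ryz → Rxz) — i.e. transitivity.
(F1): fails — Rtv and Rvt but not Rtt.
(F2): satisfies the condition.
(F3): fails — R12 and R23 but not R13.
(F4): satisfies the condition.

(F2), (F4)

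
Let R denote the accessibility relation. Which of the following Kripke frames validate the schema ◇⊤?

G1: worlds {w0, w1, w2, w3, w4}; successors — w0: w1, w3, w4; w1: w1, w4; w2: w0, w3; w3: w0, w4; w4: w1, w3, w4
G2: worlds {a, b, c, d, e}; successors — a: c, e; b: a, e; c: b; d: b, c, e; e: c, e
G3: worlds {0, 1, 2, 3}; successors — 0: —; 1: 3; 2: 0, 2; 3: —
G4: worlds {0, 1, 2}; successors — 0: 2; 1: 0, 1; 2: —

G1, G2

This is the axiom for seriality; its first-order frame correspondent is ∀x ∃y Rxy.
G1: holds.
G2: holds.
G3: fails — world 0 has no successor.
G4: fails — world 2 has no successor.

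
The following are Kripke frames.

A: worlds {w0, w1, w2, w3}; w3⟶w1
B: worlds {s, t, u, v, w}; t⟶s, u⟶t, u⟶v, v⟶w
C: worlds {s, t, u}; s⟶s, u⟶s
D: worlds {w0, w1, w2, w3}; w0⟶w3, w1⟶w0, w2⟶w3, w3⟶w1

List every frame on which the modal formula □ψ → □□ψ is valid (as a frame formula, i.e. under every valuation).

A, C

This is the axiom for transitivity; its first-order frame correspondent is ∀x ∀y ∀z (Rxy ∧ Ryz → Rxz).
A: holds.
B: fails — Ruv and Rvw but not Ruw.
C: holds.
D: fails — Rw1w0 and Rw0w3 but not Rw1w3.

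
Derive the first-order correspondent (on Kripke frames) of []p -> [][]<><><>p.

forall x forall z (x R^2 z -> exists w (xRw & z R^3 w))

This is a Sahlqvist (Geach-type) schema ◇^0□^1p → □^2◇^3p.
Minimal-valuation argument: fix x; take any y with xR^0y and any z with xR^2z. Set V(p) to the set of worlds R-reachable from y in exactly 1 step. Then □^1p holds at y, so the antecedent holds at x; validity forces ◇^3p at z, giving a w with zR^3w and yR^1w.
First-order correspondent: forall x forall z (x R^2 z -> exists w (xRw & z R^3 w)).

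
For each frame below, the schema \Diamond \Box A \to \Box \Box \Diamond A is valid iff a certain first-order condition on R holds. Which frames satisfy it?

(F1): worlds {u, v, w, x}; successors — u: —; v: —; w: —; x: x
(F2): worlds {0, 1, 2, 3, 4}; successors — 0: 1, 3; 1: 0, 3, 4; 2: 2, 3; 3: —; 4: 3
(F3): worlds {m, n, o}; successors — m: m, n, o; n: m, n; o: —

(F1)

Frame correspondent (Sahlqvist): \forall x \forall y \forall z ((xRy \wedge x R^2 z) \to \exists w (yRw \wedge zRw)) — i.e. a generalized confluence (Geach) condition.
(F1): satisfies the condition.
(F2): fails — 0R1, 0R²3 but no w with 1Rw and 3Rw.
(F3): fails — mRm, mR²o but no w with mRw and oRw.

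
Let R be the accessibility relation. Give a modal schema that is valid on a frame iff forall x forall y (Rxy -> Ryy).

The condition is shift-reflexivity. The T□ schema □(□ψ → ψ) defines it.
Suppose □(□ψ→ψ) is valid. Take Rxy and set V(ψ)={w : Ryw}. Then at y, □ψ holds; since □(□ψ→ψ) at x, □ψ→ψ at y, so ψ at y, i.e. Ryy.

□(□ψ → ψ)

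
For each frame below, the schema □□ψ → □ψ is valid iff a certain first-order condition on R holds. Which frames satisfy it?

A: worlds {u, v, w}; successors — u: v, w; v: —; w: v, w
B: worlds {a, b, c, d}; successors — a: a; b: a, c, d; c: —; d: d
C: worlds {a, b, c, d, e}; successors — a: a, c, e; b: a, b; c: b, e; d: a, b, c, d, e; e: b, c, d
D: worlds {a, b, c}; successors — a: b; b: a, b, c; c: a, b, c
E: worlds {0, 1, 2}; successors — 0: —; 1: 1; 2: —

A, D, E

The schema corresponds to density: ∀x ∀y (Rxy → ∃z (Rxz ∧ Rzy)).
A: condition met.
B: fails — Rbc but no z with Rbz and Rzc.
C: fails — Rce but no z with Rcz and Rze.
D: condition met.
E: condition met.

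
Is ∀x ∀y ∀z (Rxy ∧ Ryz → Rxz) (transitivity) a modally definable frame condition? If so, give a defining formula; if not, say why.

Yes: it is transitivity, defined by the 4 schema □p → □□p.
Suppose □p→□□p is valid. Take Rxy, Ryz and set V(p)={w : Rxw}. Then □p at x, so □□p at x, so □p at y, so p at z, i.e. Rxz.

Yes — defined by □p → □□p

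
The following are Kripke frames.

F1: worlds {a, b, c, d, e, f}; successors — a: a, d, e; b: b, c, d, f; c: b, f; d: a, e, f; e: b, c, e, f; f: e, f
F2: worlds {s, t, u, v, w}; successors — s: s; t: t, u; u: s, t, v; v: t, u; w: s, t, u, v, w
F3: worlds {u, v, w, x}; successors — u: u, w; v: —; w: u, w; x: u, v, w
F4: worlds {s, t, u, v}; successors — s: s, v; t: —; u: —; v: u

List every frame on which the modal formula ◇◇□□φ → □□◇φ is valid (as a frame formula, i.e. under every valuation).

Frame correspondent (Sahlqvist): ∀x ∀y ∀z ((xR²y ∧ xR²z) → ∃w (yR²w ∧ zRw)) — i.e. a generalized confluence (Geach) condition.
F1: holds.
F2: fails — tR²s, tR²t but no w* with sR²w* and tRw*.
F3: holds.
F4: fails — sR²s, sR²u but no w with sR²w and uRw.

F1, F3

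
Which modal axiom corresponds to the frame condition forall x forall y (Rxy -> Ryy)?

□(□ψ → ψ)

The condition is shift-reflexivity. The T□ schema □(□ψ → ψ) defines it.
Suppose □(□ψ→ψ) is valid. Take Rxy and set V(ψ)={w : Ryw}. Then at y, □ψ holds; since □(□ψ→ψ) at x, □ψ→ψ at y, so ψ at y, i.e. Ryy.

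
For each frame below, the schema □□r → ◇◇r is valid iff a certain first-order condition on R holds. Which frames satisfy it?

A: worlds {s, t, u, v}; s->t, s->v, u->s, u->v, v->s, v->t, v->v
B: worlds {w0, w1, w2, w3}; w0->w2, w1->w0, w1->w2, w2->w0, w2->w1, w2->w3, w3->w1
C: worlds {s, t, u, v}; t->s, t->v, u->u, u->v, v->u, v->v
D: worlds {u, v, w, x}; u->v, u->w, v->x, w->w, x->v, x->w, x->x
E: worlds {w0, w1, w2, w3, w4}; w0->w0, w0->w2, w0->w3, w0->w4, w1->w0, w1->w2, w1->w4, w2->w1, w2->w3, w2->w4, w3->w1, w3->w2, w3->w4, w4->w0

The schema corresponds to a generalized confluence (Geach) condition: ∀x ∃w (xR²w ∧ xR²w).
A: fails — at t but no w with tR²w and tR²w.
B: holds.
C: fails — at s but no w with sR²w and sR²w.
D: holds.
E: holds.
Valid on: B, D, E.

B, D, E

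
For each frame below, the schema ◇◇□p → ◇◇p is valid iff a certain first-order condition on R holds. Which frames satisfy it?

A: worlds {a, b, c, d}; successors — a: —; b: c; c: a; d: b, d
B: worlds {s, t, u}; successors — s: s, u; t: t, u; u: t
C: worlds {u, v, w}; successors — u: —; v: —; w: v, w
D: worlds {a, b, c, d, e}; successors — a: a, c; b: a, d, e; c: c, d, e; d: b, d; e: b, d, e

The schema corresponds to a generalized confluence (Geach) condition: ∀x ∀y (xR²y → ∃w (yRw ∧ xR²w)).
A: fails — bR²a but no w with aRw and bR²w.
B: holds.
C: fails — wR²v but no t with vRt and wR²t.
D: holds.

B, D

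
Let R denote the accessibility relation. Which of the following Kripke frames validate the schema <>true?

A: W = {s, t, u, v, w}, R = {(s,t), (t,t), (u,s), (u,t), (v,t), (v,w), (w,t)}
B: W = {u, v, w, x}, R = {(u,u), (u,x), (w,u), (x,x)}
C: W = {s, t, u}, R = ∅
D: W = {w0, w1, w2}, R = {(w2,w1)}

A

This is the axiom for seriality; its first-order frame correspondent is forall x exists y Rxy.
A: ✓.
B: fails — world v has no successor.
C: fails — world s has no successor.
D: fails — world w0 has no successor.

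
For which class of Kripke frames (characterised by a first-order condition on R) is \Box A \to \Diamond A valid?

Suppose □A→◇A is valid. At any x set V(A)=W. Then □A at x, so ◇A at x, so x has a successor.

seriality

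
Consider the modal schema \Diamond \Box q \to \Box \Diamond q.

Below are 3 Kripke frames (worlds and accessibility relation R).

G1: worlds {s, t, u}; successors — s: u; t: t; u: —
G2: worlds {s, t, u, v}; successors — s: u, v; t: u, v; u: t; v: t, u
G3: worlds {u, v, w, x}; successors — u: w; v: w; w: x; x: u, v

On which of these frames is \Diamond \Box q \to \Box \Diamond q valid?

G3

Frame correspondent (Sahlqvist): \forall x \forall y \forall z (Rxy \wedge Rxz \to \exists w (Ryw \wedge Rzw)) — i.e. convergence.
G1: fails — Rsu and Rsu but u and u have no common successor.
G2: fails — Rvt and Rvu but t and u have no common successor.
G3: holds.
Valid on: G3.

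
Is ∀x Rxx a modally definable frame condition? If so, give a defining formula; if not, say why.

Definable; □q → q defines it

Yes: it is reflexivity, defined by the T schema □q → q.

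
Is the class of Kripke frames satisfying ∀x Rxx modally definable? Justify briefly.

Definable; □p → p defines it

This is a Sahlqvist condition; the T axiom □p → p defines it.
Suppose □p→p is valid. At any x set V(p)={w : Rxw}. Then □p holds at x, so p holds at x, i.e. Rxx.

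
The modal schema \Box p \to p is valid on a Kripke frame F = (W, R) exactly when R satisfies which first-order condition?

Reflexivity

This schema is the T axiom.
Its frame correspondent is reflexivity — \forall x Rxx.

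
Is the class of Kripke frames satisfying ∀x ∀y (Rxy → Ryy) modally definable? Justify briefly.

Definable; □(□r → r) defines it

Yes: it is shift-reflexivity, defined by the T□ schema □(□r → r).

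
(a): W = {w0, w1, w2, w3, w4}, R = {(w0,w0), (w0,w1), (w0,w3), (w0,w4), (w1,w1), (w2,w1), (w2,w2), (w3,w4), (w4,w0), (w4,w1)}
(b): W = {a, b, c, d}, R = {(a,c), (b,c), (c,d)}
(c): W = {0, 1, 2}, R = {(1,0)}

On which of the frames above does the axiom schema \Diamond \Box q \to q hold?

The schema corresponds to symmetry: \forall x \forall y (Rxy \to Ryx).
(a): fails — Rw4w1 but not Rw1w4.
(b): fails — Rac but not Rca.
(c): fails — R10 but not R01.

none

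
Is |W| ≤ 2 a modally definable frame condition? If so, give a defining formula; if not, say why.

If a class were modally definable it would be closed under disjoint unions (Goldblatt–Thomason).
Any modal formula valid on each of 3 disjoint one-world frames is valid on their disjoint union (validity is preserved under disjoint unions). Each one-world frame has |W|=1≤2, but the union has |W|=3.
So the class is not modally definable.

No — not modally definable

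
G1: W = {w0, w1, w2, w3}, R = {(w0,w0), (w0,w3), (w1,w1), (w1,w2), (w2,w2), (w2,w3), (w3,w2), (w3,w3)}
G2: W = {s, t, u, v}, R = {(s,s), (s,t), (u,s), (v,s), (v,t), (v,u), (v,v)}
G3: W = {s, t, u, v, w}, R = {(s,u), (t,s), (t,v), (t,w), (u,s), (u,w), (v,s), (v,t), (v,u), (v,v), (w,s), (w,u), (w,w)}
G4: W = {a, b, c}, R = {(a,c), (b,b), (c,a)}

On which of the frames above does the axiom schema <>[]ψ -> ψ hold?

G4

This is the axiom for symmetry; its first-order frame correspondent is forall x forall y (Rxy -> Ryx).
G1: fails — Rw1w2 but not Rw2w1.
G2: fails — Rus but not Rsu.
G3: fails — Rvu but not Ruv.
G4: ✓.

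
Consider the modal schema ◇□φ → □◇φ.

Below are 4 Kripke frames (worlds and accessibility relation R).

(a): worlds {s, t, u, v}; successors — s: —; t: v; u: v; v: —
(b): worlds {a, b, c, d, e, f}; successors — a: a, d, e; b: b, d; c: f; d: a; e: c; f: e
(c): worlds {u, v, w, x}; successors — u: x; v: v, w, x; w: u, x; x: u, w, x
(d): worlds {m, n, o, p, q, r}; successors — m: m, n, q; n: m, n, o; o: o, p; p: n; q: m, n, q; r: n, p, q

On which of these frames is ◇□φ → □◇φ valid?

(c)

The schema corresponds to convergence: ∀x ∀y ∀z (Rxy ∧ Rxz → ∃w (Ryw ∧ Rzw)).
(a): fails — Rtv and Rtv but v and v have no common successor.
(b): fails — Rae and Raa but e and a have no common successor.
(c): condition met.
(d): fails — Rno and Rnm but o and m have no common successor.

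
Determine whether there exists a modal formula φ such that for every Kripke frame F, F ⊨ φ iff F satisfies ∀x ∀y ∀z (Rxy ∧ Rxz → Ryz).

Yes, by ◇p → □◇p

The condition is the Euclidean property. A defining modal formula is ◇p → □◇p.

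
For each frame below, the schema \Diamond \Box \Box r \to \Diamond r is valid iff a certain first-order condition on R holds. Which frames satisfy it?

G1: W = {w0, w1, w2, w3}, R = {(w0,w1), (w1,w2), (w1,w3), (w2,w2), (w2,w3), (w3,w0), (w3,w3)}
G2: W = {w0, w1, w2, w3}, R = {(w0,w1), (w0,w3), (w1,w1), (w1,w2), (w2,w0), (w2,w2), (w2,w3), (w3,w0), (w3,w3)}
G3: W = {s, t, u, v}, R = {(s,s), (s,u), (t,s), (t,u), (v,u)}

The schema corresponds to a generalized confluence (Geach) condition: \forall x \forall y (xRy \to \exists w (y R^2 w \wedge xRw)).
G1: fails — w0Rw1 but no w with w1R²w and w0Rw.
G2: satisfies the condition.
G3: fails — sRu but no w with uR²w and sRw.
Valid on: G2.

G2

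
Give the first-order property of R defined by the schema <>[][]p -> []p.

forall x forall y forall z ((xRy & xRz) -> exists w (y R^2 w & z = w))

This is a Sahlqvist (Geach-type) schema ◇^1□^2p → □^1◇^0p.
First-order correspondent: forall x forall y forall z ((xRy & xRz) -> exists w (y R^2 w & z = w)).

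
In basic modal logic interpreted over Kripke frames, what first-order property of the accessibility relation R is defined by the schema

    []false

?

emptiness of R: forall x forall y ~Rxy

This schema is the Ver axiom.
Its frame correspondent is emptiness of R — forall x forall y ~Rxy.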